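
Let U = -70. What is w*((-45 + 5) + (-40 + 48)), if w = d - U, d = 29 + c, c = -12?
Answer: -2784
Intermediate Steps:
d = 17 (d = 29 - 12 = 17)
w = 87 (w = 17 - 1*(-70) = 17 + 70 = 87)
w*((-45 + 5) + (-40 + 48)) = 87*((-45 + 5) + (-40 + 48)) = 87*(-40 + 8) = 87*(-32) = -2784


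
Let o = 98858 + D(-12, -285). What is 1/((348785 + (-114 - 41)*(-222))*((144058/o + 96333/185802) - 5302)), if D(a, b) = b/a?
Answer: -141598666/287578812235136965 ≈ -4.9238e-10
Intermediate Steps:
o = 395527/4 (o = 98858 - 285/(-12) = 98858 - 285*(-1/12) = 98858 + 95/4 = 395527/4 ≈ 98882.)
1/((348785 + (-114 - 41)*(-222))*((144058/o + 96333/185802) - 5302)) = 1/((348785 + (-114 - 41)*(-222))*((144058/(395527/4) + 96333/185802) - 5302)) = 1/((348785 - 155*(-222))*((144058*(4/395527) + 96333*(1/185802)) - 5302)) = 1/((348785 + 34410)*((576232/395527 + 32111/61934) - 5302)) = 1/(383195*(48389120185/24496569218 - 5302)) = 1/(383195*(-129832420873651/24496569218)) = 1/(-287578812235136965/141598666) = -141598666/287578812235136965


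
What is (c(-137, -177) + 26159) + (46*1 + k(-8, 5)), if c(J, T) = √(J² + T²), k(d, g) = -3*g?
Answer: 26190 + √50098 ≈ 26414.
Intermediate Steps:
(c(-137, -177) + 26159) + (46*1 + k(-8, 5)) = (√((-137)² + (-177)²) + 26159) + (46*1 - 3*5) = (√(18769 + 31329) + 26159) + (46 - 15) = (√50098 + 26159) + 31 = (26159 + √50098) + 31 = 26190 + √50098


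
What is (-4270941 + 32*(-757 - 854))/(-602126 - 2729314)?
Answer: 68611/52880 ≈ 1.2975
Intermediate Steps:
(-4270941 + 32*(-757 - 854))/(-602126 - 2729314) = (-4270941 + 32*(-1611))/(-3331440) = (-4270941 - 51552)*(-1/3331440) = -4322493*(-1/3331440) = 68611/52880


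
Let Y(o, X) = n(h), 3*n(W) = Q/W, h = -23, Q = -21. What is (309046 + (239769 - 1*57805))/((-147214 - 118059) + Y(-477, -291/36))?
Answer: -5646615/3050636 ≈ -1.8510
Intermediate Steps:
n(W) = -7/W (n(W) = (-21/W)/3 = -7/W)
Y(o, X) = 7/23 (Y(o, X) = -7/(-23) = -7*(-1/23) = 7/23)
(309046 + (239769 - 1*57805))/((-147214 - 118059) + Y(-477, -291/36)) = (309046 + (239769 - 1*57805))/((-147214 - 118059) + 7/23) = (309046 + (239769 - 57805))/(-265273 + 7/23) = (309046 + 181964)/(-6101272/23) = 491010*(-23/6101272) = -5646615/3050636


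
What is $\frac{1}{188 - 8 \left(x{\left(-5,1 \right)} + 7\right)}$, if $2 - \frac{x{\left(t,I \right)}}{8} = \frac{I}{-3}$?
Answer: $- \frac{3}{52} \approx -0.057692$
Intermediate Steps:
$x{\left(t,I \right)} = 16 + \frac{8 I}{3}$ ($x{\left(t,I \right)} = 16 - 8 \frac{I}{-3} = 16 - 8 I \left(- \frac{1}{3}\right) = 16 - 8 \left(- \frac{I}{3}\right) = 16 + \frac{8 I}{3}$)
$\frac{1}{188 - 8 \left(x{\left(-5,1 \right)} + 7\right)} = \frac{1}{188 - 8 \left(\left(16 + \frac{8}{3} \cdot 1\right) + 7\right)} = \frac{1}{188 - 8 \left(\left(16 + \frac{8}{3}\right) + 7\right)} = \frac{1}{188 - 8 \left(\frac{56}{3} + 7\right)} = \frac{1}{188 - \frac{616}{3}} = \frac{1}{- \frac{52}{3}} = - \frac{3}{52}$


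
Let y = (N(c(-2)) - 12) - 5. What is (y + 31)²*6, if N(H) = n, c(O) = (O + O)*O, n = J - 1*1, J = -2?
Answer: 726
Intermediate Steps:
n = -3 (n = -2 - 1*1 = -2 - 1 = -3)
c(O) = 2*O² (c(O) = (2*O)*O = 2*O²)
N(H) = -3
y = -20 (y = (-3 - 12) - 5 = -15 - 5 = -20)
(y + 31)²*6 = (-20 + 31)²*6 = 11²*6 = 121*6 = 726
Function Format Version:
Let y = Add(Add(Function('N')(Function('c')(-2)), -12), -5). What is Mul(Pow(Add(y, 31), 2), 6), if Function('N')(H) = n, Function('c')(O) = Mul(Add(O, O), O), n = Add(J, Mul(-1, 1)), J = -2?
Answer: 726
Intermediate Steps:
n = -3 (n = Add(-2, Mul(-1, 1)) = Add(-2, -1) = -3)
Function('c')(O) = Mul(2, Pow(O, 2)) (Function('c')(O) = Mul(Mul(2, O), O) = Mul(2, Pow(O, 2)))
Function('N')(H) = -3
y = -20 (y = Add(Add(-3, -12), -5) = Add(-15, -5) = -20)
Mul(Pow(Add(y, 31), 2), 6) = Mul(Pow(Add(-20, 31), 2), 6) = Mul(Pow(11, 2), 6) = Mul(121, 6) = 726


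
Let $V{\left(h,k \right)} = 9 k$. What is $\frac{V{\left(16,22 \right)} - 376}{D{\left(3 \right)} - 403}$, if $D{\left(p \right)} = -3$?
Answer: $\frac{89}{203} \approx 0.43842$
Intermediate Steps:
$\frac{V{\left(16,22 \right)} - 376}{D{\left(3 \right)} - 403} = \frac{9 \cdot 22 - 376}{-3 - 403} = \frac{198 - 376}{-3 - 403} = - \frac{178}{-406} = \left(-178\right) \left(- \frac{1}{406}\right) = \frac{89}{203}$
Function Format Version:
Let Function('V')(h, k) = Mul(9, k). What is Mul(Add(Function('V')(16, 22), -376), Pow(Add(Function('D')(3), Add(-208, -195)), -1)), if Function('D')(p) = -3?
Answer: Rational(89, 203) ≈ 0.43842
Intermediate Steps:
Mul(Add(Function('V')(16, 22), -376), Pow(Add(Function('D')(3), Add(-208, -195)), -1)) = Mul(Add(Mul(9, 22), -376), Pow(Add(-3, Add(-208, -195)), -1)) = Mul(Add(198, -376), Pow(Add(-3, -403), -1)) = Mul(-178, Pow(-406, -1)) = Mul(-178, Rational(-1, 406)) = Rational(89, 203)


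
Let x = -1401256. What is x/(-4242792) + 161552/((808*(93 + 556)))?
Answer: 22191233899/34763846601 ≈ 0.63834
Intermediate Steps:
x/(-4242792) + 161552/((808*(93 + 556))) = -1401256/(-4242792) + 161552/((808*(93 + 556))) = -1401256*(-1/4242792) + 161552/((808*649)) = 175157/530349 + 161552/524392 = 175157/530349 + 161552*(1/524392) = 175157/530349 + 20194/65549 = 22191233899/34763846601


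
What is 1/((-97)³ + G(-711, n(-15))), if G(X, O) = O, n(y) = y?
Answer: -1/912688 ≈ -1.0957e-6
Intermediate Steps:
1/((-97)³ + G(-711, n(-15))) = 1/((-97)³ - 15) = 1/(-912673 - 15) = 1/(-912688) = -1/912688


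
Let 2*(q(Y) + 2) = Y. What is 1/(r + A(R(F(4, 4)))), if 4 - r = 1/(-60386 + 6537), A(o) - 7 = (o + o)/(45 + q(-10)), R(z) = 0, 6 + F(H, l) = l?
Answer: 53849/592340 ≈ 0.090909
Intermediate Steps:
F(H, l) = -6 + l
q(Y) = -2 + Y/2
A(o) = 7 + o/19 (A(o) = 7 + (o + o)/(45 + (-2 + (1/2)*(-10))) = 7 + (2*o)/(45 + (-2 - 5)) = 7 + (2*o)/(45 - 7) = 7 + (2*o)/38 = 7 + (2*o)*(1/38) = 7 + o/19)
r = 215397/53849 (r = 4 - 1/(-60386 + 6537) = 4 - 1/(-53849) = 4 - 1*(-1/53849) = 4 + 1/53849 = 215397/53849 ≈ 4.0000)
1/(r + A(R(F(4, 4)))) = 1/(215397/53849 + (7 + (1/19)*0)) = 1/(215397/53849 + (7 + 0)) = 1/(215397/53849 + 7) = 1/(592340/53849) = 53849/592340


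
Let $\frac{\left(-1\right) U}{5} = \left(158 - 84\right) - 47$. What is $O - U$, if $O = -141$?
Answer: $-6$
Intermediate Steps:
$U = -135$ ($U = - 5 \left(\left(158 - 84\right) - 47\right) = - 5 \left(74 - 47\right) = \left(-5\right) 27 = -135$)
$O - U = -141 - -135 = -141 + 135 = -6$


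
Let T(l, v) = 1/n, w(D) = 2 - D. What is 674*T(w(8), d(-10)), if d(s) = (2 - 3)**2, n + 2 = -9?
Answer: -674/11 ≈ -61.273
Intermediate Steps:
n = -11 (n = -2 - 9 = -11)
d(s) = 1 (d(s) = (-1)**2 = 1)
T(l, v) = -1/11 (T(l, v) = 1/(-11) = -1/11)
674*T(w(8), d(-10)) = 674*(-1/11) = -674/11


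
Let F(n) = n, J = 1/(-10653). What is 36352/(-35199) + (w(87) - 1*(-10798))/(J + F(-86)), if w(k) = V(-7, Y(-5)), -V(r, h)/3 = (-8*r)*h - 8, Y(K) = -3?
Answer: -4280270461690/32247880641 ≈ -132.73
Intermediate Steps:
J = -1/10653 ≈ -9.3870e-5
V(r, h) = 24 + 24*h*r (V(r, h) = -3*((-8*r)*h - 8) = -3*(-8*h*r - 8) = -3*(-8 - 8*h*r) = 24 + 24*h*r)
w(k) = 528 (w(k) = 24 + 24*(-3)*(-7) = 24 + 504 = 528)
36352/(-35199) + (w(87) - 1*(-10798))/(J + F(-86)) = 36352/(-35199) + (528 - 1*(-10798))/(-1/10653 - 86) = 36352*(-1/35199) + (528 + 10798)/(-916159/10653) = -36352/35199 + 11326*(-10653/916159) = -36352/35199 - 120655878/916159 = -4280270461690/32247880641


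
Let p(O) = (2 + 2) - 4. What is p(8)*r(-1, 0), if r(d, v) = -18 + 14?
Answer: 0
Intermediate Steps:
p(O) = 0 (p(O) = 4 - 4 = 0)
r(d, v) = -4
p(8)*r(-1, 0) = 0*(-4) = 0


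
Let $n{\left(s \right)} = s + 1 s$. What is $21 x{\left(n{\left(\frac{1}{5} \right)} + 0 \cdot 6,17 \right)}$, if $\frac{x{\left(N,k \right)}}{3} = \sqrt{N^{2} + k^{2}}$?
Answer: $\frac{63 \sqrt{7229}}{5} \approx 1071.3$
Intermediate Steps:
$n{\left(s \right)} = 2 s$ ($n{\left(s \right)} = s + s = 2 s$)
$x{\left(N,k \right)} = 3 \sqrt{N^{2} + k^{2}}$
$21 x{\left(n{\left(\frac{1}{5} \right)} + 0 \cdot 6,17 \right)} = 21 \cdot 3 \sqrt{\left(\frac{2}{5} + 0 \cdot 6\right)^{2} + 17^{2}} = 21 \cdot 3 \sqrt{\left(2 \cdot \frac{1}{5} + 0\right)^{2} + 289} = 21 \cdot 3 \sqrt{\left(\frac{2}{5} + 0\right)^{2} + 289} = 21 \cdot 3 \sqrt{\left(\frac{2}{5}\right)^{2} + 289} = 21 \cdot 3 \sqrt{\frac{4}{25} + 289} = 21 \cdot 3 \sqrt{\frac{7229}{25}} = 21 \cdot 3 \frac{\sqrt{7229}}{5} = 21 \frac{3 \sqrt{7229}}{5} = \frac{63 \sqrt{7229}}{5}$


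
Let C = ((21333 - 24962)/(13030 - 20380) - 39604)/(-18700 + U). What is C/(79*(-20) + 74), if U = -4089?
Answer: -291085771/252253719900 ≈ -0.0011539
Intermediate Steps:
C = 291085771/167499150 (C = ((21333 - 24962)/(13030 - 20380) - 39604)/(-18700 - 4089) = (-3629/(-7350) - 39604)/(-22789) = (-3629*(-1/7350) - 39604)*(-1/22789) = (3629/7350 - 39604)*(-1/22789) = -291085771/7350*(-1/22789) = 291085771/167499150 ≈ 1.7378)
C/(79*(-20) + 74) = 291085771/(167499150*(79*(-20) + 74)) = 291085771/(167499150*(-1580 + 74)) = (291085771/167499150)/(-1506) = (291085771/167499150)*(-1/1506) = -291085771/252253719900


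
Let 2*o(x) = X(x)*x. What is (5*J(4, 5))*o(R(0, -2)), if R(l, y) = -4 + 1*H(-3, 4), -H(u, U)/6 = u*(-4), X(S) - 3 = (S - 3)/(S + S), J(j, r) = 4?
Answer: -2675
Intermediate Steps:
X(S) = 3 + (-3 + S)/(2*S) (X(S) = 3 + (S - 3)/(S + S) = 3 + (-3 + S)/((2*S)) = 3 + (-3 + S)*(1/(2*S)) = 3 + (-3 + S)/(2*S))
H(u, U) = 24*u (H(u, U) = -6*u*(-4) = -(-24)*u = 24*u)
R(l, y) = -76 (R(l, y) = -4 + 1*(24*(-3)) = -4 + 1*(-72) = -4 - 72 = -76)
o(x) = -¾ + 7*x/4 (o(x) = (((-3 + 7*x)/(2*x))*x)/2 = (-3/2 + 7*x/2)/2 = -¾ + 7*x/4)
(5*J(4, 5))*o(R(0, -2)) = (5*4)*(-¾ + (7/4)*(-76)) = 20*(-¾ - 133) = 20*(-535/4) = -2675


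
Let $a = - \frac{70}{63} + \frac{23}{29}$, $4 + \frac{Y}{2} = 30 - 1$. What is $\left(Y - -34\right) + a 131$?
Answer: $\frac{11051}{261} \approx 42.341$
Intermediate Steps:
$Y = 50$ ($Y = -8 + 2 \left(30 - 1\right) = -8 + 2 \cdot 29 = -8 + 58 = 50$)
$a = - \frac{83}{261}$ ($a = \left(-70\right) \frac{1}{63} + 23 \cdot \frac{1}{29} = - \frac{10}{9} + \frac{23}{29} = - \frac{83}{261} \approx -0.31801$)
$\left(Y - -34\right) + a 131 = \left(50 - -34\right) - \frac{10873}{261} = \left(50 + 34\right) - \frac{10873}{261} = 84 - \frac{10873}{261} = \frac{11051}{261}$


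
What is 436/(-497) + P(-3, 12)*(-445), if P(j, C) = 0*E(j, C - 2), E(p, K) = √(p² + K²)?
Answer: -436/497 ≈ -0.87726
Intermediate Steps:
E(p, K) = √(K² + p²)
P(j, C) = 0 (P(j, C) = 0*√((C - 2)² + j²) = 0*√((-2 + C)² + j²) = 0*√(j² + (-2 + C)²) = 0)
436/(-497) + P(-3, 12)*(-445) = 436/(-497) + 0*(-445) = 436*(-1/497) + 0 = -436/497 + 0 = -436/497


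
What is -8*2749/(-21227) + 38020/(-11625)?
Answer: -110278708/49352775 ≈ -2.2345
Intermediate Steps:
-8*2749/(-21227) + 38020/(-11625) = -21992*(-1/21227) + 38020*(-1/11625) = 21992/21227 - 7604/2325 = -110278708/49352775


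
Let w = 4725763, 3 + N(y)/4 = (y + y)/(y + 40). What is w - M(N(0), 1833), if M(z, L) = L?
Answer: 4723930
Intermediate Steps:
N(y) = -12 + 8*y/(40 + y) (N(y) = -12 + 4*((y + y)/(y + 40)) = -12 + 4*((2*y)/(40 + y)) = -12 + 4*(2*y/(40 + y)) = -12 + 8*y/(40 + y))
w - M(N(0), 1833) = 4725763 - 1*1833 = 4725763 - 1833 = 4723930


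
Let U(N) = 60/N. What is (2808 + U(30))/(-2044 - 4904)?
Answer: -1405/3474 ≈ -0.40443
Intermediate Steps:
(2808 + U(30))/(-2044 - 4904) = (2808 + 60/30)/(-2044 - 4904) = (2808 + 60*(1/30))/(-6948) = (2808 + 2)*(-1/6948) = 2810*(-1/6948) = -1405/3474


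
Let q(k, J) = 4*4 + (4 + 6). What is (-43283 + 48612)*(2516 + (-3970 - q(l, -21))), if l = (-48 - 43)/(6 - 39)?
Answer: -7886920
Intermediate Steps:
l = 91/33 (l = -91/(-33) = -91*(-1/33) = 91/33 ≈ 2.7576)
q(k, J) = 26 (q(k, J) = 16 + 10 = 26)
(-43283 + 48612)*(2516 + (-3970 - q(l, -21))) = (-43283 + 48612)*(2516 + (-3970 - 1*26)) = 5329*(2516 + (-3970 - 26)) = 5329*(2516 - 3996) = 5329*(-1480) = -7886920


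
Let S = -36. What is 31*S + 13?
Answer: -1103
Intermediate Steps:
31*S + 13 = 31*(-36) + 13 = -1116 + 13 = -1103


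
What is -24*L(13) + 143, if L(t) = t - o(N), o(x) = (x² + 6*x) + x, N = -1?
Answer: -313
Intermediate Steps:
o(x) = x² + 7*x
L(t) = 6 + t (L(t) = t - (-1)*(7 - 1) = t - (-1)*6 = t - 1*(-6) = t + 6 = 6 + t)
-24*L(13) + 143 = -24*(6 + 13) + 143 = -24*19 + 143 = -456 + 143 = -313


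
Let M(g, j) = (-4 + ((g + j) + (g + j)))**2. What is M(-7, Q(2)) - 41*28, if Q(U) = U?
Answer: -952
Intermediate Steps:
M(g, j) = (-4 + 2*g + 2*j)**2 (M(g, j) = (-4 + (2*g + 2*j))**2 = (-4 + 2*g + 2*j)**2)
M(-7, Q(2)) - 41*28 = 4*(-2 - 7 + 2)**2 - 41*28 = 4*(-7)**2 - 1148 = 4*49 - 1148 = 196 - 1148 = -952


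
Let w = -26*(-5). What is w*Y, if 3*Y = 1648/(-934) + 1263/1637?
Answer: -98678710/2293437 ≈ -43.027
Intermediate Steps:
w = 130
Y = -759067/2293437 (Y = (1648/(-934) + 1263/1637)/3 = (1648*(-1/934) + 1263*(1/1637))/3 = (-824/467 + 1263/1637)/3 = (⅓)*(-759067/764479) = -759067/2293437 ≈ -0.33097)
w*Y = 130*(-759067/2293437) = -98678710/2293437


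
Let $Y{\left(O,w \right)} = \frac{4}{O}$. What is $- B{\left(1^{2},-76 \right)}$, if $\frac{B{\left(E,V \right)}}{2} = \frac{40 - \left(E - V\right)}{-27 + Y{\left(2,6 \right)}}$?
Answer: $- \frac{74}{25} \approx -2.96$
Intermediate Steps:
$B{\left(E,V \right)} = - \frac{16}{5} - \frac{2 V}{25} + \frac{2 E}{25}$ ($B{\left(E,V \right)} = 2 \frac{40 - \left(E - V\right)}{-27 + \frac{4}{2}} = 2 \frac{40 + V - E}{-27 + 4 \cdot \frac{1}{2}} = 2 \frac{40 + V - E}{-27 + 2} = 2 \frac{40 + V - E}{-25} = 2 \left(40 + V - E\right) \left(- \frac{1}{25}\right) = 2 \left(- \frac{8}{5} - \frac{V}{25} + \frac{E}{25}\right) = - \frac{16}{5} - \frac{2 V}{25} + \frac{2 E}{25}$)
$- B{\left(1^{2},-76 \right)} = - (- \frac{16}{5} - - \frac{152}{25} + \frac{2 \cdot 1^{2}}{25}) = - (- \frac{16}{5} + \frac{152}{25} + \frac{2}{25} \cdot 1) = - (- \frac{16}{5} + \frac{152}{25} + \frac{2}{25}) = \left(-1\right) \frac{74}{25} = - \frac{74}{25}$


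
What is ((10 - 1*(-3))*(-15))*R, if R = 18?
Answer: -3510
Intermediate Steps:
((10 - 1*(-3))*(-15))*R = ((10 - 1*(-3))*(-15))*18 = ((10 + 3)*(-15))*18 = (13*(-15))*18 = -195*18 = -3510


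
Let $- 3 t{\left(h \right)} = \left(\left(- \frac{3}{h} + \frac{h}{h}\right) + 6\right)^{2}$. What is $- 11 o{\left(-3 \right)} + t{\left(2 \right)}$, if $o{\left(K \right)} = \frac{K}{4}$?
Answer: $- \frac{11}{6} \approx -1.8333$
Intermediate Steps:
$o{\left(K \right)} = \frac{K}{4}$ ($o{\left(K \right)} = K \frac{1}{4} = \frac{K}{4}$)
$t{\left(h \right)} = - \frac{\left(7 - \frac{3}{h}\right)^{2}}{3}$ ($t{\left(h \right)} = - \frac{\left(\left(- \frac{3}{h} + \frac{h}{h}\right) + 6\right)^{2}}{3} = - \frac{\left(\left(- \frac{3}{h} + 1\right) + 6\right)^{2}}{3} = - \frac{\left(\left(1 - \frac{3}{h}\right) + 6\right)^{2}}{3} = - \frac{\left(7 - \frac{3}{h}\right)^{2}}{3}$)
$- 11 o{\left(-3 \right)} + t{\left(2 \right)} = - 11 \cdot \frac{1}{4} \left(-3\right) - \frac{\left(-3 + 7 \cdot 2\right)^{2}}{3 \cdot 4} = \left(-11\right) \left(- \frac{3}{4}\right) - \frac{\left(-3 + 14\right)^{2}}{12} = \frac{33}{4} - \frac{11^{2}}{12} = \frac{33}{4} - \frac{1}{12} \cdot 121 = \frac{33}{4} - \frac{121}{12} = - \frac{11}{6}$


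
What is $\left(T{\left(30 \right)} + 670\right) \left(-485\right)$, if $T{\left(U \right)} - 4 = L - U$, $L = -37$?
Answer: $-294395$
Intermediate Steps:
$T{\left(U \right)} = -33 - U$ ($T{\left(U \right)} = 4 - \left(37 + U\right) = -33 - U$)
$\left(T{\left(30 \right)} + 670\right) \left(-485\right) = \left(\left(-33 - 30\right) + 670\right) \left(-485\right) = \left(-63 + 670\right) \left(-485\right) = 607 \left(-485\right) = -294395$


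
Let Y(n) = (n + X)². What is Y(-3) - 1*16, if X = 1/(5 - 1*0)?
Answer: -204/25 ≈ -8.1600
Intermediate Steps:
X = ⅕ (X = 1/(5 + 0) = 1/5 = ⅕ ≈ 0.20000)
Y(n) = (⅕ + n)² (Y(n) = (n + ⅕)² = (⅕ + n)²)
Y(-3) - 1*16 = (1 + 5*(-3))²/25 - 1*16 = (1 - 15)²/25 - 16 = (1/25)*(-14)² - 16 = (1/25)*196 - 16 = 196/25 - 16 = -204/25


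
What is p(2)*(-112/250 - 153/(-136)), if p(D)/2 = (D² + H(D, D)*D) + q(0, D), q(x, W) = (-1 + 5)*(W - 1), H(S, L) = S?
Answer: 2031/125 ≈ 16.248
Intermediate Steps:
q(x, W) = -4 + 4*W (q(x, W) = 4*(-1 + W) = -4 + 4*W)
p(D) = -8 + 4*D² + 8*D (p(D) = 2*((D² + D*D) + (-4 + 4*D)) = 2*((D² + D²) + (-4 + 4*D)) = 2*(2*D² + (-4 + 4*D)) = 2*(-4 + 2*D² + 4*D) = -8 + 4*D² + 8*D)
p(2)*(-112/250 - 153/(-136)) = (-8 + 4*2² + 8*2)*(-112/250 - 153/(-136)) = (-8 + 4*4 + 16)*(-112*1/250 - 153*(-1/136)) = (-8 + 16 + 16)*(-56/125 + 9/8) = 24*(677/1000) = 2031/125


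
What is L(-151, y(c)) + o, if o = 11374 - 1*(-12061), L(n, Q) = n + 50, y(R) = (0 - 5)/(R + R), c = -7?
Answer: 23334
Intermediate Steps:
y(R) = -5/(2*R) (y(R) = -5*1/(2*R) = -5/(2*R))
L(n, Q) = 50 + n
o = 23435 (o = 11374 + 12061 = 23435)
L(-151, y(c)) + o = (50 - 151) + 23435 = -101 + 23435 = 23334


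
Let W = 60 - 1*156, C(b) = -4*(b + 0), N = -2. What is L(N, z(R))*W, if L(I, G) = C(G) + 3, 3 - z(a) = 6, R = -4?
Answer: -1440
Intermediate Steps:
z(a) = -3 (z(a) = 3 - 1*6 = 3 - 6 = -3)
C(b) = -4*b
L(I, G) = 3 - 4*G (L(I, G) = -4*G + 3 = 3 - 4*G)
W = -96 (W = 60 - 156 = -96)
L(N, z(R))*W = (3 - 4*(-3))*(-96) = (3 + 12)*(-96) = 15*(-96) = -1440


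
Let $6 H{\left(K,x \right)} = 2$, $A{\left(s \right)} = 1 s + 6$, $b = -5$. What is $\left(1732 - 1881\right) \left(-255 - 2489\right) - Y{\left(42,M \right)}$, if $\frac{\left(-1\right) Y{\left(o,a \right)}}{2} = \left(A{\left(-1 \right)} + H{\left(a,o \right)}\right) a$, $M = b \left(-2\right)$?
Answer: $\frac{1226888}{3} \approx 4.0896 \cdot 10^{5}$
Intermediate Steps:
$A{\left(s \right)} = 6 + s$ ($A{\left(s \right)} = s + 6 = 6 + s$)
$H{\left(K,x \right)} = \frac{1}{3}$ ($H{\left(K,x \right)} = \frac{1}{6} \cdot 2 = \frac{1}{3}$)
$M = 10$ ($M = \left(-5\right) \left(-2\right) = 10$)
$Y{\left(o,a \right)} = - \frac{32 a}{3}$ ($Y{\left(o,a \right)} = - 2 \left(\left(6 - 1\right) + \frac{1}{3}\right) a = - 2 \left(5 + \frac{1}{3}\right) a = - 2 \frac{16 a}{3} = - \frac{32 a}{3}$)
$\left(1732 - 1881\right) \left(-255 - 2489\right) - Y{\left(42,M \right)} = \left(1732 - 1881\right) \left(-255 - 2489\right) - \left(- \frac{32}{3}\right) 10 = \left(-149\right) \left(-2744\right) - - \frac{320}{3} = 408856 + \frac{320}{3} = \frac{1226888}{3}$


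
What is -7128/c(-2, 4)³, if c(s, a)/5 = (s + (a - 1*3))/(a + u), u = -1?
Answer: 192456/125 ≈ 1539.6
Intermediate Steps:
c(s, a) = 5*(-3 + a + s)/(-1 + a) (c(s, a) = 5*((s + (a - 1*3))/(a - 1)) = 5*((s + (a - 3))/(-1 + a)) = 5*((s + (-3 + a))/(-1 + a)) = 5*((-3 + a + s)/(-1 + a)) = 5*(-3 + a + s)/(-1 + a))
-7128/c(-2, 4)³ = -7128*(-1 + 4)³/(125*(-3 + 4 - 2)³) = -7128/((5*(-1)/3)³) = -7128/((5*(⅓)*(-1))³) = -7128/((-5/3)³) = -7128/(-125/27) = -7128*(-27/125) = 192456/125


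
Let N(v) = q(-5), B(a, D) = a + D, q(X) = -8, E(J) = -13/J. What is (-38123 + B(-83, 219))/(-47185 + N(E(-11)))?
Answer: 37987/47193 ≈ 0.80493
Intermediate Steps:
B(a, D) = D + a
N(v) = -8
(-38123 + B(-83, 219))/(-47185 + N(E(-11))) = (-38123 + (219 - 83))/(-47185 - 8) = (-38123 + 136)/(-47193) = -37987*(-1/47193) = 37987/47193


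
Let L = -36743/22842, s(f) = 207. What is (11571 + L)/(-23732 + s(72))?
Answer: -264268039/537358050 ≈ -0.49179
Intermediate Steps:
L = -36743/22842 (L = -36743*1/22842 = -36743/22842 ≈ -1.6086)
(11571 + L)/(-23732 + s(72)) = (11571 - 36743/22842)/(-23732 + 207) = (264268039/22842)/(-23525) = (264268039/22842)*(-1/23525) = -264268039/537358050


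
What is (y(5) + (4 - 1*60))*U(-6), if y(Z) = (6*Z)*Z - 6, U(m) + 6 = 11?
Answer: 440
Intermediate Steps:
U(m) = 5 (U(m) = -6 + 11 = 5)
y(Z) = -6 + 6*Z² (y(Z) = 6*Z² - 6 = -6 + 6*Z²)
(y(5) + (4 - 1*60))*U(-6) = ((-6 + 6*5²) + (4 - 1*60))*5 = ((-6 + 6*25) + (4 - 60))*5 = ((-6 + 150) - 56)*5 = (144 - 56)*5 = 88*5 = 440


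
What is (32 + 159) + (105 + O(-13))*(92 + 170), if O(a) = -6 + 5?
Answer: 27439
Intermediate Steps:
O(a) = -1
(32 + 159) + (105 + O(-13))*(92 + 170) = (32 + 159) + (105 - 1)*(92 + 170) = 191 + 104*262 = 191 + 27248 = 27439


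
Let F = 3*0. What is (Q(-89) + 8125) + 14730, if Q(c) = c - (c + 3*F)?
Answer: 22855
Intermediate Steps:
F = 0
Q(c) = 0 (Q(c) = c - (c + 3*0) = c - (c + 0) = c - c = 0)
(Q(-89) + 8125) + 14730 = (0 + 8125) + 14730 = 8125 + 14730 = 22855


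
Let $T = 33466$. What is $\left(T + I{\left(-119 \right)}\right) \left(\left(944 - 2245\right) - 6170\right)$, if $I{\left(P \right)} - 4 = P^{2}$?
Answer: $-355851201$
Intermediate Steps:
$I{\left(P \right)} = 4 + P^{2}$
$\left(T + I{\left(-119 \right)}\right) \left(\left(944 - 2245\right) - 6170\right) = \left(33466 + \left(4 + \left(-119\right)^{2}\right)\right) \left(\left(944 - 2245\right) - 6170\right) = \left(33466 + \left(4 + 14161\right)\right) \left(\left(944 - 2245\right) - 6170\right) = \left(33466 + 14165\right) \left(-1301 - 6170\right) = 47631 \left(-7471\right) = -355851201$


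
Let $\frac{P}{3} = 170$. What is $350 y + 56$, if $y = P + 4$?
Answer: $179956$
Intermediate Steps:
$P = 510$ ($P = 3 \cdot 170 = 510$)
$y = 514$ ($y = 510 + 4 = 514$)
$350 y + 56 = 350 \cdot 514 + 56 = 179900 + 56 = 179956$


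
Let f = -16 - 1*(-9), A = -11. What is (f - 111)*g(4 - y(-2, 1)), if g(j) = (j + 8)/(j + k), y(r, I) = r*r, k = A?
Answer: 944/11 ≈ 85.818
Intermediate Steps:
k = -11
f = -7 (f = -16 + 9 = -7)
y(r, I) = r**2
g(j) = (8 + j)/(-11 + j) (g(j) = (j + 8)/(j - 11) = (8 + j)/(-11 + j))
(f - 111)*g(4 - y(-2, 1)) = (-7 - 111)*((8 + (4 - 1*(-2)**2))/(-11 + (4 - 1*(-2)**2))) = -118*(8 + (4 - 1*4))/(-11 + (4 - 1*4)) = -118*(8 + (4 - 4))/(-11 + (4 - 4)) = -118*(8 + 0)/(-11 + 0) = -118*8/(-11) = -(-118)*8/11 = -118*(-8/11) = 944/11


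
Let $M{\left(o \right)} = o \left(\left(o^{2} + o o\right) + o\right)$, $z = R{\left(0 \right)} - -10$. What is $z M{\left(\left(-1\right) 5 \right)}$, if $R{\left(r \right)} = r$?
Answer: $-2250$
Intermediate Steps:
$z = 10$ ($z = 0 - -10 = 0 + 10 = 10$)
$M{\left(o \right)} = o \left(o + 2 o^{2}\right)$ ($M{\left(o \right)} = o \left(\left(o^{2} + o^{2}\right) + o\right) = o \left(2 o^{2} + o\right) = o \left(o + 2 o^{2}\right)$)
$z M{\left(\left(-1\right) 5 \right)} = 10 \left(\left(-1\right) 5\right)^{2} \left(1 + 2 \left(\left(-1\right) 5\right)\right) = 10 \left(-5\right)^{2} \left(1 + 2 \left(-5\right)\right) = 10 \cdot 25 \left(1 - 10\right) = 10 \cdot 25 \left(-9\right) = 10 \left(-225\right) = -2250$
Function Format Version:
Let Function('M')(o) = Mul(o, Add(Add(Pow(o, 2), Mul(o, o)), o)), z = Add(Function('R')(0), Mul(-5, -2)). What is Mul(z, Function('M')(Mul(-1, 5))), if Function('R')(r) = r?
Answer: -2250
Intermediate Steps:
z = 10 (z = Add(0, Mul(-5, -2)) = Add(0, 10) = 10)
Function('M')(o) = Mul(o, Add(o, Mul(2, Pow(o, 2)))) (Function('M')(o) = Mul(o, Add(Add(Pow(o, 2), Pow(o, 2)), o)) = Mul(o, Add(Mul(2, Pow(o, 2)), o)) = Mul(o, Add(o, Mul(2, Pow(o, 2)))))
Mul(z, Function('M')(Mul(-1, 5))) = Mul(10, Mul(Pow(Mul(-1, 5), 2), Add(1, Mul(2, Mul(-1, 5))))) = Mul(10, Mul(Pow(-5, 2), Add(1, Mul(2, -5)))) = Mul(10, Mul(25, Add(1, -10))) = Mul(10, Mul(25, -9)) = Mul(10, -225) = -2250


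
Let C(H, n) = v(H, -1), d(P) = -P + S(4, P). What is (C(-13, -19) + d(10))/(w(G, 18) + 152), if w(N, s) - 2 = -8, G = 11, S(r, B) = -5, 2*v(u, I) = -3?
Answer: -33/292 ≈ -0.11301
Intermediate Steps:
v(u, I) = -3/2 (v(u, I) = (½)*(-3) = -3/2)
w(N, s) = -6 (w(N, s) = 2 - 8 = -6)
d(P) = -5 - P (d(P) = -P - 5 = -5 - P)
C(H, n) = -3/2
(C(-13, -19) + d(10))/(w(G, 18) + 152) = (-3/2 + (-5 - 1*10))/(-6 + 152) = (-3/2 + (-5 - 10))/146 = (-3/2 - 15)*(1/146) = -33/2*1/146 = -33/292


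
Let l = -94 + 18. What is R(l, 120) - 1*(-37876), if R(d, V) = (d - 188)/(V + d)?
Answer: 37870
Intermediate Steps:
l = -76
R(d, V) = (-188 + d)/(V + d)
R(l, 120) - 1*(-37876) = (-188 - 76)/(120 - 76) - 1*(-37876) = -264/44 + 37876 = (1/44)*(-264) + 37876 = -6 + 37876 = 37870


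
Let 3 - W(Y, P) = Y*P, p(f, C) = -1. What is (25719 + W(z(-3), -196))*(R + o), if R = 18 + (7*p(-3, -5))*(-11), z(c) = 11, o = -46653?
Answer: -1297943924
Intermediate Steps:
R = 95 (R = 18 + (7*(-1))*(-11) = 18 - 7*(-11) = 18 + 77 = 95)
W(Y, P) = 3 - P*Y (W(Y, P) = 3 - Y*P = 3 - P*Y)
(25719 + W(z(-3), -196))*(R + o) = (25719 + (3 - 1*(-196)*11))*(95 - 46653) = (25719 + (3 + 2156))*(-46558) = (25719 + 2159)*(-46558) = 27878*(-46558) = -1297943924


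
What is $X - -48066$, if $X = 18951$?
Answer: $67017$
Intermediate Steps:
$X - -48066 = 18951 - -48066 = 18951 + 48066 = 67017$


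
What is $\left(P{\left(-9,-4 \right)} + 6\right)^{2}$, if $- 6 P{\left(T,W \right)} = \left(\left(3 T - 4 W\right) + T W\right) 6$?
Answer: $361$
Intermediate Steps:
$P{\left(T,W \right)} = - 3 T + 4 W - T W$ ($P{\left(T,W \right)} = - \frac{\left(\left(3 T - 4 W\right) + T W\right) 6}{6} = - \frac{\left(\left(- 4 W + 3 T\right) + T W\right) 6}{6} = - \frac{\left(- 4 W + 3 T + T W\right) 6}{6} = - \frac{- 24 W + 18 T + 6 T W}{6} = - 3 T + 4 W - T W$)
$\left(P{\left(-9,-4 \right)} + 6\right)^{2} = \left(\left(\left(-3\right) \left(-9\right) + 4 \left(-4\right) - \left(-9\right) \left(-4\right)\right) + 6\right)^{2} = \left(\left(27 - 16 - 36\right) + 6\right)^{2} = \left(-25 + 6\right)^{2} = \left(-19\right)^{2} = 361$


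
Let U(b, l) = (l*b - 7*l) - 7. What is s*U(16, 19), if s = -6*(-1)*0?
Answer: 0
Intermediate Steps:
U(b, l) = -7 - 7*l + b*l (U(b, l) = (b*l - 7*l) - 7 = (-7*l + b*l) - 7 = -7 - 7*l + b*l)
s = 0 (s = 6*0 = 0)
s*U(16, 19) = 0*(-7 - 7*19 + 16*19) = 0*(-7 - 133 + 304) = 0*164 = 0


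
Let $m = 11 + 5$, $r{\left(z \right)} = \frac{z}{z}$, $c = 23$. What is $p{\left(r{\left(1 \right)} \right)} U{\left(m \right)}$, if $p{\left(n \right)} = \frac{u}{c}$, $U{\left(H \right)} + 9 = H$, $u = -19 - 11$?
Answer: $- \frac{210}{23} \approx -9.1304$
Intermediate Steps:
$r{\left(z \right)} = 1$
$m = 16$
$u = -30$
$U{\left(H \right)} = -9 + H$
$p{\left(n \right)} = - \frac{30}{23}$
$p{\left(r{\left(1 \right)} \right)} U{\left(m \right)} = - \frac{30 \left(-9 + 16\right)}{23} = \left(- \frac{30}{23}\right) 7 = - \frac{210}{23}$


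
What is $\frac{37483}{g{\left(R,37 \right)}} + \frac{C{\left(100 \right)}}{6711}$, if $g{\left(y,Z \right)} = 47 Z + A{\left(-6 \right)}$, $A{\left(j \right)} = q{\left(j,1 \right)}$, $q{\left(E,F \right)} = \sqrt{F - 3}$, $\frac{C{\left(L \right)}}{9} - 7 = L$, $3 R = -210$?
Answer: $\frac{146784973552}{6764963151} - \frac{37483 i \sqrt{2}}{3024123} \approx 21.698 - 0.017529 i$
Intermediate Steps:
$R = -70$ ($R = \frac{1}{3} \left(-210\right) = -70$)
$C{\left(L \right)} = 63 + 9 L$
$q{\left(E,F \right)} = \sqrt{-3 + F}$
$A{\left(j \right)} = i \sqrt{2}$ ($A{\left(j \right)} = \sqrt{-3 + 1} = \sqrt{-2} = i \sqrt{2}$)
$g{\left(y,Z \right)} = 47 Z + i \sqrt{2}$
$\frac{37483}{g{\left(R,37 \right)}} + \frac{C{\left(100 \right)}}{6711} = \frac{37483}{47 \cdot 37 + i \sqrt{2}} + \frac{63 + 9 \cdot 100}{6711} = \frac{37483}{1739 + i \sqrt{2}} + \left(63 + 900\right) \frac{1}{6711} = \frac{37483}{1739 + i \sqrt{2}} + 963 \cdot \frac{1}{6711} = \frac{37483}{1739 + i \sqrt{2}} + \frac{321}{2237} = \frac{321}{2237} + \frac{37483}{1739 + i \sqrt{2}}$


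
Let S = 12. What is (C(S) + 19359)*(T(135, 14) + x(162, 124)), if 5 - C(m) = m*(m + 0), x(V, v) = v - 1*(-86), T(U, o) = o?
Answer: 4305280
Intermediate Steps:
x(V, v) = 86 + v (x(V, v) = v + 86 = 86 + v)
C(m) = 5 - m² (C(m) = 5 - m*(m + 0) = 5 - m*m = 5 - m²)
(C(S) + 19359)*(T(135, 14) + x(162, 124)) = ((5 - 1*12²) + 19359)*(14 + (86 + 124)) = ((5 - 1*144) + 19359)*(14 + 210) = ((5 - 144) + 19359)*224 = (-139 + 19359)*224 = 19220*224 = 4305280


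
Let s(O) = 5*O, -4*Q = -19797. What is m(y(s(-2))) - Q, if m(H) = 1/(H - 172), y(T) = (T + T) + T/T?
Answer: -3781231/764 ≈ -4949.3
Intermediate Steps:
Q = 19797/4 (Q = -¼*(-19797) = 19797/4 ≈ 4949.3)
y(T) = 1 + 2*T (y(T) = 2*T + 1 = 1 + 2*T)
m(H) = 1/(-172 + H)
m(y(s(-2))) - Q = 1/(-172 + (1 + 2*(5*(-2)))) - 1*19797/4 = 1/(-172 + (1 + 2*(-10))) - 19797/4 = 1/(-172 + (1 - 20)) - 19797/4 = 1/(-172 - 19) - 19797/4 = 1/(-191) - 19797/4 = -1/191 - 19797/4 = -3781231/764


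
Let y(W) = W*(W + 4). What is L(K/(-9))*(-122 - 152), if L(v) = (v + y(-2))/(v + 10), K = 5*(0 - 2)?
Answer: 1781/25 ≈ 71.240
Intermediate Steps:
K = -10 (K = 5*(-2) = -10)
y(W) = W*(4 + W)
L(v) = (-4 + v)/(10 + v) (L(v) = (v - 2*(4 - 2))/(v + 10) = (v - 2*2)/(10 + v) = (v - 4)/(10 + v) = (-4 + v)/(10 + v))
L(K/(-9))*(-122 - 152) = ((-4 - 10/(-9))/(10 - 10/(-9)))*(-122 - 152) = ((-4 - 10*(-⅑))/(10 - 10*(-⅑)))*(-274) = ((-4 + 10/9)/(10 + 10/9))*(-274) = (-26/9/(100/9))*(-274) = ((9/100)*(-26/9))*(-274) = -13/50*(-274) = 1781/25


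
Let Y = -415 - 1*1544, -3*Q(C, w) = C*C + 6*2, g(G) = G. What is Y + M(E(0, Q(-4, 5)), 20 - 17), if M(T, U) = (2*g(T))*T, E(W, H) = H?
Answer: -16063/9 ≈ -1784.8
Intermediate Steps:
Q(C, w) = -4 - C²/3 (Q(C, w) = -(C*C + 6*2)/3 = -(C² + 12)/3 = -(12 + C²)/3 = -4 - C²/3)
M(T, U) = 2*T² (M(T, U) = (2*T)*T = 2*T²)
Y = -1959 (Y = -415 - 1544 = -1959)
Y + M(E(0, Q(-4, 5)), 20 - 17) = -1959 + 2*(-4 - ⅓*(-4)²)² = -1959 + 2*(-4 - ⅓*16)² = -1959 + 2*(-4 - 16/3)² = -1959 + 2*(-28/3)² = -1959 + 2*(784/9) = -1959 + 1568/9 = -16063/9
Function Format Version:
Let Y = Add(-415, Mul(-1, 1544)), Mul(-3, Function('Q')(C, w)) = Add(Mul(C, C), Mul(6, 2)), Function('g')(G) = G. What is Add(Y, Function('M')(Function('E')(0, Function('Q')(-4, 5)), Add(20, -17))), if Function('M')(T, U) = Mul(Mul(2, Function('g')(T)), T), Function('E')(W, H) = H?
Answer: Rational(-16063, 9) ≈ -1784.8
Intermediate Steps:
Function('Q')(C, w) = Add(-4, Mul(Rational(-1, 3), Pow(C, 2))) (Function('Q')(C, w) = Mul(Rational(-1, 3), Add(Mul(C, C), Mul(6, 2))) = Mul(Rational(-1, 3), Add(Pow(C, 2), 12)) = Mul(Rational(-1, 3), Add(12, Pow(C, 2))) = Add(-4, Mul(Rational(-1, 3), Pow(C, 2))))
Function('M')(T, U) = Mul(2, Pow(T, 2)) (Function('M')(T, U) = Mul(Mul(2, T), T) = Mul(2, Pow(T, 2)))
Y = -1959 (Y = Add(-415, -1544) = -1959)
Add(Y, Function('M')(Function('E')(0, Function('Q')(-4, 5)), Add(20, -17))) = Add(-1959, Mul(2, Pow(Add(-4, Mul(Rational(-1, 3), Pow(-4, 2))), 2))) = Add(-1959, Mul(2, Pow(Add(-4, Mul(Rational(-1, 3), 16)), 2))) = Add(-1959, Mul(2, Pow(Add(-4, Rational(-16, 3)), 2))) = Add(-1959, Mul(2, Pow(Rational(-28, 3), 2))) = Add(-1959, Mul(2, Rational(784, 9))) = Add(-1959, Rational(1568, 9)) = Rational(-16063, 9)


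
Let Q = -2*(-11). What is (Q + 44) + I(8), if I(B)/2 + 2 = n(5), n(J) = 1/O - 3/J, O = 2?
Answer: 309/5 ≈ 61.800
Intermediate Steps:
n(J) = ½ - 3/J (n(J) = 1/2 - 3/J = 1*(½) - 3/J = ½ - 3/J)
I(B) = -21/5 (I(B) = -4 + 2*((½)*(-6 + 5)/5) = -4 + 2*((½)*(⅕)*(-1)) = -4 + 2*(-⅒) = -4 - ⅕ = -21/5)
Q = 22
(Q + 44) + I(8) = (22 + 44) - 21/5 = 66 - 21/5 = 309/5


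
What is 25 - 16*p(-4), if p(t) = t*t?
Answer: -231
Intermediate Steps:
p(t) = t²
25 - 16*p(-4) = 25 - 16*(-4)² = 25 - 16*16 = 25 - 256 = -231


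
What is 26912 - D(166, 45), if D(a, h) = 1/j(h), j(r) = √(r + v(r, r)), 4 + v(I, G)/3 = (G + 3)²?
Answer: 26912 - √6945/6945 ≈ 26912.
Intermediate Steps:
v(I, G) = -12 + 3*(3 + G)² (v(I, G) = -12 + 3*(G + 3)² = -12 + 3*(3 + G)²)
j(r) = √(-12 + r + 3*(3 + r)²) (j(r) = √(r + (-12 + 3*(3 + r)²)) = √(-12 + r + 3*(3 + r)²))
D(a, h) = (-12 + h + 3*(3 + h)²)^(-½) (D(a, h) = 1/(√(-12 + h + 3*(3 + h)²)) = (-12 + h + 3*(3 + h)²)^(-½))
26912 - D(166, 45) = 26912 - 1/√(-12 + 45 + 3*(3 + 45)²) = 26912 - 1/√(-12 + 45 + 3*48²) = 26912 - 1/√(-12 + 45 + 3*2304) = 26912 - 1/√(-12 + 45 + 6912) = 26912 - 1/√6945 = 26912 - √6945/6945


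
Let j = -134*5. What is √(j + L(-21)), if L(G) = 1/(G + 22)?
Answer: I*√669 ≈ 25.865*I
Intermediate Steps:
L(G) = 1/(22 + G)
j = -670
√(j + L(-21)) = √(-670 + 1/(22 - 21)) = √(-670 + 1/1) = √(-670 + 1) = √(-669) = I*√669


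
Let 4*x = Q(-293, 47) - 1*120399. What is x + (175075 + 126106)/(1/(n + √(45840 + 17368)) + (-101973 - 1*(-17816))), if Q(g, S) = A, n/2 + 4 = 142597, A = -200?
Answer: -69475520938530842504055511/2304074664568735257636 + 602362*√15802/576018666142183814409 ≈ -30153.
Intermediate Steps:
n = 285186 (n = -8 + 2*142597 = -8 + 285194 = 285186)
Q(g, S) = -200
x = -120599/4 (x = (-200 - 1*120399)/4 = (-200 - 120399)/4 = (¼)*(-120599) = -120599/4 ≈ -30150.)
x + (175075 + 126106)/(1/(n + √(45840 + 17368)) + (-101973 - 1*(-17816))) = -120599/4 + (175075 + 126106)/(1/(285186 + √(45840 + 17368)) + (-101973 - 1*(-17816))) = -120599/4 + 301181/(1/(285186 + √63208) + (-101973 + 17816)) = -120599/4 + 301181/(1/(285186 + 2*√15802) - 84157) = -120599/4 + 301181/(-84157 + 1/(285186 + 2*√15802))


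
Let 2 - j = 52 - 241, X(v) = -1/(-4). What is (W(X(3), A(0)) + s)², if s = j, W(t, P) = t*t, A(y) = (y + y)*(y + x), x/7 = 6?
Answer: 9345249/256 ≈ 36505.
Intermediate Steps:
x = 42 (x = 7*6 = 42)
X(v) = ¼ (X(v) = -1*(-¼) = ¼)
A(y) = 2*y*(42 + y) (A(y) = (y + y)*(y + 42) = (2*y)*(42 + y) = 2*y*(42 + y))
j = 191 (j = 2 - (52 - 241) = 2 - 1*(-189) = 2 + 189 = 191)
W(t, P) = t²
s = 191
(W(X(3), A(0)) + s)² = ((¼)² + 191)² = (1/16 + 191)² = (3057/16)² = 9345249/256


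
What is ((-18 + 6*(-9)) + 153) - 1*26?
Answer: 55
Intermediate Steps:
((-18 + 6*(-9)) + 153) - 1*26 = ((-18 - 54) + 153) - 26 = (-72 + 153) - 26 = 81 - 26 = 55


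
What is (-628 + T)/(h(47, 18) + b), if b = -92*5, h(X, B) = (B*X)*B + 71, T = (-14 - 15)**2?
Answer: 3/209 ≈ 0.014354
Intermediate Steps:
T = 841 (T = (-29)**2 = 841)
h(X, B) = 71 + X*B**2 (h(X, B) = X*B**2 + 71 = 71 + X*B**2)
b = -460
(-628 + T)/(h(47, 18) + b) = (-628 + 841)/((71 + 47*18**2) - 460) = 213/((71 + 47*324) - 460) = 213/((71 + 15228) - 460) = 213/(15299 - 460) = 213/14839 = 213*(1/14839) = 3/209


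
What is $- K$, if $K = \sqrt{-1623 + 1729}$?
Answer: $- \sqrt{106} \approx -10.296$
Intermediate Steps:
$K = \sqrt{106} \approx 10.296$
$- K = - \sqrt{106}$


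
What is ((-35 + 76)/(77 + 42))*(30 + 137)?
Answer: 6847/119 ≈ 57.538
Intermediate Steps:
((-35 + 76)/(77 + 42))*(30 + 137) = (41/119)*167 = 6847/119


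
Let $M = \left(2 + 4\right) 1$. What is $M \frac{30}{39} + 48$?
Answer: $\frac{684}{13} \approx 52.615$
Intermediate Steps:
$M = 6$ ($M = 6 \cdot 1 = 6$)
$M \frac{30}{39} + 48 = 6 \cdot \frac{30}{39} + 48 = 6 \cdot 30 \cdot \frac{1}{39} + 48 = 6 \cdot \frac{10}{13} + 48 = \frac{60}{13} + 48 = \frac{684}{13}$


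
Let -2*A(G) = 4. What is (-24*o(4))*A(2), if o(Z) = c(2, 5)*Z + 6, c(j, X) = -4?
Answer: -480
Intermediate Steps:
A(G) = -2 (A(G) = -1/2*4 = -2)
o(Z) = 6 - 4*Z (o(Z) = -4*Z + 6 = 6 - 4*Z)
(-24*o(4))*A(2) = -24*(6 - 4*4)*(-2) = -24*(6 - 16)*(-2) = -24*(-10)*(-2) = 240*(-2) = -480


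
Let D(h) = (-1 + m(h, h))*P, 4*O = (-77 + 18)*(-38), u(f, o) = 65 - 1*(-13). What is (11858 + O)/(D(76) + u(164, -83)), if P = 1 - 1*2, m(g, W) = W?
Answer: 8279/2 ≈ 4139.5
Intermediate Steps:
P = -1 (P = 1 - 2 = -1)
u(f, o) = 78 (u(f, o) = 65 + 13 = 78)
O = 1121/2 (O = ((-77 + 18)*(-38))/4 = (-59*(-38))/4 = (¼)*2242 = 1121/2 ≈ 560.50)
D(h) = 1 - h (D(h) = (-1 + h)*(-1) = 1 - h)
(11858 + O)/(D(76) + u(164, -83)) = (11858 + 1121/2)/((1 - 1*76) + 78) = 24837/(2*((1 - 76) + 78)) = 24837/(2*(-75 + 78)) = (24837/2)/3 = (24837/2)*(⅓) = 8279/2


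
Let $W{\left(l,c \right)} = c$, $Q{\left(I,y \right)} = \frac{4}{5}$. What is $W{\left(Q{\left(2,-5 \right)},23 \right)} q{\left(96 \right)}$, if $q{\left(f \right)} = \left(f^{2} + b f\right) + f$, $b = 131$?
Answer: $503424$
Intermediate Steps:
$q{\left(f \right)} = f^{2} + 132 f$ ($q{\left(f \right)} = \left(f^{2} + 131 f\right) + f = f^{2} + 132 f$)
$Q{\left(I,y \right)} = \frac{4}{5}$ ($Q{\left(I,y \right)} = 4 \cdot \frac{1}{5} = \frac{4}{5}$)
$W{\left(Q{\left(2,-5 \right)},23 \right)} q{\left(96 \right)} = 23 \cdot 96 \left(132 + 96\right) = 23 \cdot 96 \cdot 228 = 23 \cdot 21888 = 503424$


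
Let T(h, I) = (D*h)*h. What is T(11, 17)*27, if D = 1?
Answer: 3267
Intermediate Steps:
T(h, I) = h² (T(h, I) = (1*h)*h = h*h = h²)
T(11, 17)*27 = 11²*27 = 121*27 = 3267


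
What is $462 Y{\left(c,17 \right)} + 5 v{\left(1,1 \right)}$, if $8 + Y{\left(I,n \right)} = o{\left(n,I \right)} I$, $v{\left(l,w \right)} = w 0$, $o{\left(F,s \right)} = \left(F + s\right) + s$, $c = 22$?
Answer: $616308$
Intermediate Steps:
$o{\left(F,s \right)} = F + 2 s$
$v{\left(l,w \right)} = 0$
$Y{\left(I,n \right)} = -8 + I \left(n + 2 I\right)$ ($Y{\left(I,n \right)} = -8 + \left(n + 2 I\right) I = -8 + I \left(n + 2 I\right)$)
$462 Y{\left(c,17 \right)} + 5 v{\left(1,1 \right)} = 462 \left(-8 + 22 \left(17 + 2 \cdot 22\right)\right) + 5 \cdot 0 = 462 \left(-8 + 22 \left(17 + 44\right)\right) + 0 = 462 \left(-8 + 22 \cdot 61\right) + 0 = 462 \left(-8 + 1342\right) + 0 = 462 \cdot 1334 + 0 = 616308 + 0 = 616308$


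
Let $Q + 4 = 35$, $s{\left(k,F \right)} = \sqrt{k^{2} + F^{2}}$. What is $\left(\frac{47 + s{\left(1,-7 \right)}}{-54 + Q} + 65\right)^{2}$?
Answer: $\frac{2096754}{529} - \frac{14480 \sqrt{2}}{529} \approx 3924.9$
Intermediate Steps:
$s{\left(k,F \right)} = \sqrt{F^{2} + k^{2}}$
$Q = 31$ ($Q = -4 + 35 = 31$)
$\left(\frac{47 + s{\left(1,-7 \right)}}{-54 + Q} + 65\right)^{2} = \left(\frac{47 + \sqrt{\left(-7\right)^{2} + 1^{2}}}{-54 + 31} + 65\right)^{2} = \left(\frac{47 + \sqrt{49 + 1}}{-23} + 65\right)^{2} = \left(\left(47 + \sqrt{50}\right) \left(- \frac{1}{23}\right) + 65\right)^{2} = \left(\left(47 + 5 \sqrt{2}\right) \left(- \frac{1}{23}\right) + 65\right)^{2} = \left(\left(- \frac{47}{23} - \frac{5 \sqrt{2}}{23}\right) + 65\right)^{2} = \left(\frac{1448}{23} - \frac{5 \sqrt{2}}{23}\right)^{2}$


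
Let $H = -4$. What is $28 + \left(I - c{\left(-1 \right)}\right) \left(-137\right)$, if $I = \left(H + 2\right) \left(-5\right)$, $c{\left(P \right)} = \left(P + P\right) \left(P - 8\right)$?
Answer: $1124$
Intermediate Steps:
$c{\left(P \right)} = 2 P \left(-8 + P\right)$
$I = 10$ ($I = \left(-4 + 2\right) \left(-5\right) = \left(-2\right) \left(-5\right) = 10$)
$28 + \left(I - c{\left(-1 \right)}\right) \left(-137\right) = 28 + \left(10 - 2 \left(-1\right) \left(-8 - 1\right)\right) \left(-137\right) = 28 + \left(10 - 2 \left(-1\right) \left(-9\right)\right) \left(-137\right) = 28 + \left(10 - 18\right) \left(-137\right) = 28 - -1096 = 28 + 1096 = 1124$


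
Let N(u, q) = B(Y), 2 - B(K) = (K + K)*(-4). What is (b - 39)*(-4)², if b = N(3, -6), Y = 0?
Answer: -592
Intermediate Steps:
B(K) = 2 + 8*K (B(K) = 2 - (K + K)*(-4) = 2 - 2*K*(-4) = 2 - (-8)*K = 2 + 8*K)
N(u, q) = 2 (N(u, q) = 2 + 8*0 = 2 + 0 = 2)
b = 2
(b - 39)*(-4)² = (2 - 39)*(-4)² = -37*16 = -592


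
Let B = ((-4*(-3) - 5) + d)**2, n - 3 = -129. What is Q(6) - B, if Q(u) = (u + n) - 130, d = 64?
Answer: -5291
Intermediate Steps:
n = -126 (n = 3 - 129 = -126)
Q(u) = -256 + u (Q(u) = (u - 126) - 130 = (-126 + u) - 130 = -256 + u)
B = 5041 (B = ((-4*(-3) - 5) + 64)**2 = ((12 - 5) + 64)**2 = (7 + 64)**2 = 71**2 = 5041)
Q(6) - B = (-256 + 6) - 1*5041 = -250 - 5041 = -5291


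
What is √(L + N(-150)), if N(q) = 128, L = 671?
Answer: √799 ≈ 28.267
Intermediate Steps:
√(L + N(-150)) = √(671 + 128) = √799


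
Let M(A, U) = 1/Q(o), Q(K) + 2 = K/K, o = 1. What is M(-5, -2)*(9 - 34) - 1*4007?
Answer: -3982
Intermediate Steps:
Q(K) = -1 (Q(K) = -2 + K/K = -2 + 1 = -1)
M(A, U) = -1 (M(A, U) = 1/(-1) = -1)
M(-5, -2)*(9 - 34) - 1*4007 = -(9 - 34) - 1*4007 = -1*(-25) - 4007 = 25 - 4007 = -3982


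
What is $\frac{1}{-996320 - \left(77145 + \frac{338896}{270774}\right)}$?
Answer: $- \frac{135387}{145333375403} \approx -9.3156 \cdot 10^{-7}$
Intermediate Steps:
$\frac{1}{-996320 - \left(77145 + \frac{338896}{270774}\right)} = \frac{1}{-996320 - \frac{10444599563}{135387}} = \frac{1}{- \frac{145333375403}{135387}} = - \frac{135387}{145333375403}$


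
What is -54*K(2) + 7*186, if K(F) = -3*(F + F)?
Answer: 1950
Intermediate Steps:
K(F) = -6*F
-54*K(2) + 7*186 = -(-324)*2 + 7*186 = -54*(-12) + 1302 = 648 + 1302 = 1950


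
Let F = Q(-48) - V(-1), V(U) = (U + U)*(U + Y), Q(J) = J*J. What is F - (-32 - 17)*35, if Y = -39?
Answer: 3939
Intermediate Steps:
Q(J) = J²
V(U) = 2*U*(-39 + U) (V(U) = (U + U)*(U - 39) = (2*U)*(-39 + U) = 2*U*(-39 + U))
F = 2224 (F = (-48)² - 2*(-1)*(-39 - 1) = 2304 - 2*(-1)*(-40) = 2304 - 1*80 = 2304 - 80 = 2224)
F - (-32 - 17)*35 = 2224 - (-32 - 17)*35 = 2224 - (-49)*35 = 2224 - 1*(-1715) = 2224 + 1715 = 3939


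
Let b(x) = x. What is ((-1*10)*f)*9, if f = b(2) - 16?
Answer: 1260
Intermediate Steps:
f = -14 (f = 2 - 16 = -14)
((-1*10)*f)*9 = (-1*10*(-14))*9 = -10*(-14)*9 = 140*9 = 1260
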